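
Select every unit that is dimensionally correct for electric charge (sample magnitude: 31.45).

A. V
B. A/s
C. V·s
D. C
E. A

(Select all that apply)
D

electric charge has SI base units: A * s

Checking each option against A * s:
  A. V: ✗ does not match
  B. A/s: ✗ does not match
  C. V·s: ✗ does not match
  D. C: ✓ matches
  E. A: ✗ does not match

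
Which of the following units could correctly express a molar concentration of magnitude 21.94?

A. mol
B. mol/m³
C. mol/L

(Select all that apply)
B, C

molar concentration has SI base units: mol / m^3

Checking each option against mol / m^3:
  A. mol: ✗ does not match
  B. mol/m³: ✓ matches
  C. mol/L: ✓ matches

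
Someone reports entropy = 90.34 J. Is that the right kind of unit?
No

entropy has SI base units: kg * m^2 / (s^2 * K)
J does NOT reduce to kg * m^2 / (s^2 * K); a valid unit for entropy would be e.g. J/K.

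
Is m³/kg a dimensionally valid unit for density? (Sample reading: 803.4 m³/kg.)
No

density has SI base units: kg / m^3
m³/kg does NOT reduce to kg / m^3; a valid unit for density would be e.g. kg/m³.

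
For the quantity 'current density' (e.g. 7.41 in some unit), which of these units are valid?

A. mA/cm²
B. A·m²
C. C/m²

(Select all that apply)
A

current density has SI base units: A / m^2

Checking each option against A / m^2:
  A. mA/cm²: ✓ matches
  B. A·m²: ✗ does not match
  C. C/m²: ✗ does not match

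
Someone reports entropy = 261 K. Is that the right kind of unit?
No

entropy has SI base units: kg * m^2 / (s^2 * K)
K does NOT reduce to kg * m^2 / (s^2 * K); a valid unit for entropy would be e.g. J/K.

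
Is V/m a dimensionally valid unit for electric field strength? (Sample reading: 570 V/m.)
Yes

electric field strength has SI base units: kg * m / (A * s^3)
V/m reduces to the same SI base units, so it is a valid unit for electric field strength.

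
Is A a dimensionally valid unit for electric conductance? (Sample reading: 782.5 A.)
No

electric conductance has SI base units: A^2 * s^3 / (kg * m^2)
A does NOT reduce to A^2 * s^3 / (kg * m^2); a valid unit for electric conductance would be e.g. S.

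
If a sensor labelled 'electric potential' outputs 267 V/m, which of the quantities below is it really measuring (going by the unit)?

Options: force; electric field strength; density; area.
electric field strength

electric potential should have units dimensionally equivalent to kg * m^2 / (A * s^3) (e.g. V).
The given unit 'V/m' reduces to kg * m / (A * s^3). Of the listed options, that is the dimensionality of electric field strength.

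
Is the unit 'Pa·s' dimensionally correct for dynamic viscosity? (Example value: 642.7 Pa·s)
Yes

dynamic viscosity has SI base units: kg / (m * s)
Pa·s reduces to the same SI base units, so it is a valid unit for dynamic viscosity.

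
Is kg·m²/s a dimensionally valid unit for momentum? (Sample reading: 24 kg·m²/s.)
No

momentum has SI base units: kg * m / s
kg·m²/s does NOT reduce to kg * m / s; a valid unit for momentum would be e.g. kg·m/s.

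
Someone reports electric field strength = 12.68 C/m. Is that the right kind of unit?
No

electric field strength has SI base units: kg * m / (A * s^3)
C/m does NOT reduce to kg * m / (A * s^3); a valid unit for electric field strength would be e.g. V/m.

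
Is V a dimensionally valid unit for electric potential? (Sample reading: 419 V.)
Yes

electric potential has SI base units: kg * m^2 / (A * s^3)
V reduces to the same SI base units, so it is a valid unit for electric potential.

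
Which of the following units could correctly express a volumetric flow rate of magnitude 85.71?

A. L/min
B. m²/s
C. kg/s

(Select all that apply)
A

volumetric flow rate has SI base units: m^3 / s

Checking each option against m^3 / s:
  A. L/min: ✓ matches
  B. m²/s: ✗ does not match
  C. kg/s: ✗ does not match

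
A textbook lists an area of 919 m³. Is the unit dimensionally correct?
No

area has SI base units: m^2
m³ does NOT reduce to m^2; a valid unit for area would be e.g. m².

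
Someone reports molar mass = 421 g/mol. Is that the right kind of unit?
Yes

molar mass has SI base units: kg / mol
g/mol reduces to the same SI base units, so it is a valid unit for molar mass.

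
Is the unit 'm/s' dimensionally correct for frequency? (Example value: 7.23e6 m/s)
No

frequency has SI base units: 1 / s
m/s does NOT reduce to 1 / s; a valid unit for frequency would be e.g. Hz.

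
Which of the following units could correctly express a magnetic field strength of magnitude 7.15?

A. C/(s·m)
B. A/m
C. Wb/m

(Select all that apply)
A, B

magnetic field strength has SI base units: A / m

Checking each option against A / m:
  A. C/(s·m): ✓ matches
  B. A/m: ✓ matches
  C. Wb/m: ✗ does not match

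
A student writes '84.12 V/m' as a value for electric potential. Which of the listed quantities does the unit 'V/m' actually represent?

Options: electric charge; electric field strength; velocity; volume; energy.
electric field strength

electric potential should have units dimensionally equivalent to kg * m^2 / (A * s^3) (e.g. V).
The given unit 'V/m' reduces to kg * m / (A * s^3). Of the listed options, that is the dimensionality of electric field strength.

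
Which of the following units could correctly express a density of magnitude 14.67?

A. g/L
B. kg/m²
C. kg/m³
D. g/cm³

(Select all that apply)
A, C, D

density has SI base units: kg / m^3

Checking each option against kg / m^3:
  A. g/L: ✓ matches
  B. kg/m²: ✗ does not match
  C. kg/m³: ✓ matches
  D. g/cm³: ✓ matches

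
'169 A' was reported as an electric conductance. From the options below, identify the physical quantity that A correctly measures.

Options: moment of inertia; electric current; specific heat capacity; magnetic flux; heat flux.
electric current

electric conductance should have units dimensionally equivalent to A^2 * s^3 / (kg * m^2) (e.g. S).
The given unit 'A' reduces to A. Of the listed options, that is the dimensionality of electric current.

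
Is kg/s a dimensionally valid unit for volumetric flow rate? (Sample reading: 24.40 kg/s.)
No

volumetric flow rate has SI base units: m^3 / s
kg/s does NOT reduce to m^3 / s; a valid unit for volumetric flow rate would be e.g. m³/s.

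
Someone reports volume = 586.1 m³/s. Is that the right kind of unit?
No

volume has SI base units: m^3
m³/s does NOT reduce to m^3; a valid unit for volume would be e.g. m³.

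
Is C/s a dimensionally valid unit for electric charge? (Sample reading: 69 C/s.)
No

electric charge has SI base units: A * s
C/s does NOT reduce to A * s; a valid unit for electric charge would be e.g. C.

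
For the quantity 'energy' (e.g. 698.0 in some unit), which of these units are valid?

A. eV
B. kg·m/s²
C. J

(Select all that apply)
A, C

energy has SI base units: kg * m^2 / s^2

Checking each option against kg * m^2 / s^2:
  A. eV: ✓ matches
  B. kg·m/s²: ✗ does not match
  C. J: ✓ matches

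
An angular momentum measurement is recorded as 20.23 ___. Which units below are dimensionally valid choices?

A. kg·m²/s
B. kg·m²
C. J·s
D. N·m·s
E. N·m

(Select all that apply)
A, C, D

angular momentum has SI base units: kg * m^2 / s

Checking each option against kg * m^2 / s:
  A. kg·m²/s: ✓ matches
  B. kg·m²: ✗ does not match
  C. J·s: ✓ matches
  D. N·m·s: ✓ matches
  E. N·m: ✗ does not match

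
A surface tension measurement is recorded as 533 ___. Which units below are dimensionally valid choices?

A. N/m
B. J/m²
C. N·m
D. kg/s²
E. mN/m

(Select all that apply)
A, B, D, E

surface tension has SI base units: kg / s^2

Checking each option against kg / s^2:
  A. N/m: ✓ matches
  B. J/m²: ✓ matches
  C. N·m: ✗ does not match
  D. kg/s²: ✓ matches
  E. mN/m: ✓ matches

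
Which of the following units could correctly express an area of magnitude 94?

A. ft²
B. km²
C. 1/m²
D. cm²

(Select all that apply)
A, B, D

area has SI base units: m^2

Checking each option against m^2:
  A. ft²: ✓ matches
  B. km²: ✓ matches
  C. 1/m²: ✗ does not match
  D. cm²: ✓ matches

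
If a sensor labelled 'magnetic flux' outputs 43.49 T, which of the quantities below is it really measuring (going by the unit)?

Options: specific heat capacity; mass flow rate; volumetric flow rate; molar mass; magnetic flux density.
magnetic flux density

magnetic flux should have units dimensionally equivalent to kg * m^2 / (A * s^2) (e.g. Wb).
The given unit 'T' reduces to kg / (A * s^2). Of the listed options, that is the dimensionality of magnetic flux density.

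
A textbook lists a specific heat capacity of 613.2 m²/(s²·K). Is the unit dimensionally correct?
Yes

specific heat capacity has SI base units: m^2 / (s^2 * K)
m²/(s²·K) reduces to the same SI base units, so it is a valid unit for specific heat capacity.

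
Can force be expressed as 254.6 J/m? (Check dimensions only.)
Yes

force has SI base units: kg * m / s^2
J/m reduces to the same SI base units, so it is a valid unit for force.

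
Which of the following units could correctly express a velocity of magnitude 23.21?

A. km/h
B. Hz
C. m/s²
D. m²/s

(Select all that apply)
A

velocity has SI base units: m / s

Checking each option against m / s:
  A. km/h: ✓ matches
  B. Hz: ✗ does not match
  C. m/s²: ✗ does not match
  D. m²/s: ✗ does not match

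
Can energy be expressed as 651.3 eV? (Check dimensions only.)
Yes

energy has SI base units: kg * m^2 / s^2
eV reduces to the same SI base units, so it is a valid unit for energy.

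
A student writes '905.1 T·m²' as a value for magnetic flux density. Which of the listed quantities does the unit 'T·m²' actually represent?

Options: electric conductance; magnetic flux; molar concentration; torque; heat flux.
magnetic flux

magnetic flux density should have units dimensionally equivalent to kg / (A * s^2) (e.g. T).
The given unit 'T·m²' reduces to kg * m^2 / (A * s^2). Of the listed options, that is the dimensionality of magnetic flux.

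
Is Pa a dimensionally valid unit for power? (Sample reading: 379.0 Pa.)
No

power has SI base units: kg * m^2 / s^3
Pa does NOT reduce to kg * m^2 / s^3; a valid unit for power would be e.g. W.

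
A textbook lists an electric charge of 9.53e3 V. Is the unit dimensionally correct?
No

electric charge has SI base units: A * s
V does NOT reduce to A * s; a valid unit for electric charge would be e.g. C.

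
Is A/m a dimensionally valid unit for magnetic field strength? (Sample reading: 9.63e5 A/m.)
Yes

magnetic field strength has SI base units: A / m
A/m reduces to the same SI base units, so it is a valid unit for magnetic field strength.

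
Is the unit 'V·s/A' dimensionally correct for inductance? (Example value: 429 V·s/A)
Yes

inductance has SI base units: kg * m^2 / (A^2 * s^2)
V·s/A reduces to the same SI base units, so it is a valid unit for inductance.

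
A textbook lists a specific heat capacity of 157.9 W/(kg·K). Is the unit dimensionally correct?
No

specific heat capacity has SI base units: m^2 / (s^2 * K)
W/(kg·K) does NOT reduce to m^2 / (s^2 * K); a valid unit for specific heat capacity would be e.g. J/(kg·K).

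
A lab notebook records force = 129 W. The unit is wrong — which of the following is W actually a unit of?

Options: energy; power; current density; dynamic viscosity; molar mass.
power

force should have units dimensionally equivalent to kg * m / s^2 (e.g. N).
The given unit 'W' reduces to kg * m^2 / s^3. Of the listed options, that is the dimensionality of power.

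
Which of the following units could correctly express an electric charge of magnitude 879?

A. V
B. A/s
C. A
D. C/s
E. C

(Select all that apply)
E

electric charge has SI base units: A * s

Checking each option against A * s:
  A. V: ✗ does not match
  B. A/s: ✗ does not match
  C. A: ✗ does not match
  D. C/s: ✗ does not match
  E. C: ✓ matches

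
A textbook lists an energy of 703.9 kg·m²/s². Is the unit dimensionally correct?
Yes

energy has SI base units: kg * m^2 / s^2
kg·m²/s² reduces to the same SI base units, so it is a valid unit for energy.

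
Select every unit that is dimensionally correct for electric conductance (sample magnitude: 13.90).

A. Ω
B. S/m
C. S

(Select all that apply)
C

electric conductance has SI base units: A^2 * s^3 / (kg * m^2)

Checking each option against A^2 * s^3 / (kg * m^2):
  A. Ω: ✗ does not match
  B. S/m: ✗ does not match
  C. S: ✓ matches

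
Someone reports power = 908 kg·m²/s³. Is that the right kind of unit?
Yes

power has SI base units: kg * m^2 / s^3
kg·m²/s³ reduces to the same SI base units, so it is a valid unit for power.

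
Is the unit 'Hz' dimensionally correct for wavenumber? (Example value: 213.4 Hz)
No

wavenumber has SI base units: 1 / m
Hz does NOT reduce to 1 / m; a valid unit for wavenumber would be e.g. 1/m.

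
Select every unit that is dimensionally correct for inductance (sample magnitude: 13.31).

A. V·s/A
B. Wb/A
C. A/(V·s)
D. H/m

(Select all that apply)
A, B

inductance has SI base units: kg * m^2 / (A^2 * s^2)

Checking each option against kg * m^2 / (A^2 * s^2):
  A. V·s/A: ✓ matches
  B. Wb/A: ✓ matches
  C. A/(V·s): ✗ does not match
  D. H/m: ✗ does not match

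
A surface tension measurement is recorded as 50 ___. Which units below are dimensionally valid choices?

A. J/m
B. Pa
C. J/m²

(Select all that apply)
C

surface tension has SI base units: kg / s^2

Checking each option against kg / s^2:
  A. J/m: ✗ does not match
  B. Pa: ✗ does not match
  C. J/m²: ✓ matches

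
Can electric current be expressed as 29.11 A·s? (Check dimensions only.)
No

electric current has SI base units: A
A·s does NOT reduce to A; a valid unit for electric current would be e.g. A.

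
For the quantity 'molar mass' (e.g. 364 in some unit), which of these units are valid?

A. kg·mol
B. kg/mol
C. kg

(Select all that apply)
B

molar mass has SI base units: kg / mol

Checking each option against kg / mol:
  A. kg·mol: ✗ does not match
  B. kg/mol: ✓ matches
  C. kg: ✗ does not match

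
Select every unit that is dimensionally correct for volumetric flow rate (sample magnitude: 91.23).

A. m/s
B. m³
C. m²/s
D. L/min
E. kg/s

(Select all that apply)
D

volumetric flow rate has SI base units: m^3 / s

Checking each option against m^3 / s:
  A. m/s: ✗ does not match
  B. m³: ✗ does not match
  C. m²/s: ✗ does not match
  D. L/min: ✓ matches
  E. kg/s: ✗ does not match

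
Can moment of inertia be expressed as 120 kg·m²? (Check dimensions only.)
Yes

moment of inertia has SI base units: kg * m^2
kg·m² reduces to the same SI base units, so it is a valid unit for moment of inertia.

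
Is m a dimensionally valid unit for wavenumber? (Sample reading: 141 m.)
No

wavenumber has SI base units: 1 / m
m does NOT reduce to 1 / m; a valid unit for wavenumber would be e.g. 1/m.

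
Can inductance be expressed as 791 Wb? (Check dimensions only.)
No

inductance has SI base units: kg * m^2 / (A^2 * s^2)
Wb does NOT reduce to kg * m^2 / (A^2 * s^2); a valid unit for inductance would be e.g. H.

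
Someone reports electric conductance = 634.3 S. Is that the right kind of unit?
Yes

electric conductance has SI base units: A^2 * s^3 / (kg * m^2)
S reduces to the same SI base units, so it is a valid unit for electric conductance.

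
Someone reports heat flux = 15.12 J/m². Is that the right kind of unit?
No

heat flux has SI base units: kg / s^3
J/m² does NOT reduce to kg / s^3; a valid unit for heat flux would be e.g. W/m².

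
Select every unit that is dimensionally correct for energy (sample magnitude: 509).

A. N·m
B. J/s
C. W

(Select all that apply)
A

energy has SI base units: kg * m^2 / s^2

Checking each option against kg * m^2 / s^2:
  A. N·m: ✓ matches
  B. J/s: ✗ does not match
  C. W: ✗ does not match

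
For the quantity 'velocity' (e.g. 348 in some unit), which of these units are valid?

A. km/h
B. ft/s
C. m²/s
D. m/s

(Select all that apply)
A, B, D

velocity has SI base units: m / s

Checking each option against m / s:
  A. km/h: ✓ matches
  B. ft/s: ✓ matches
  C. m²/s: ✗ does not match
  D. m/s: ✓ matches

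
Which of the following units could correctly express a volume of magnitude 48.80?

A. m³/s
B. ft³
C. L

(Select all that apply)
B, C

volume has SI base units: m^3

Checking each option against m^3:
  A. m³/s: ✗ does not match
  B. ft³: ✓ matches
  C. L: ✓ matches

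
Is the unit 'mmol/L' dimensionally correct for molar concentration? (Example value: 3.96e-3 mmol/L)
Yes

molar concentration has SI base units: mol / m^3
mmol/L reduces to the same SI base units, so it is a valid unit for molar concentration.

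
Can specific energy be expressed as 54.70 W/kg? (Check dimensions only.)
No

specific energy has SI base units: m^2 / s^2
W/kg does NOT reduce to m^2 / s^2; a valid unit for specific energy would be e.g. J/kg.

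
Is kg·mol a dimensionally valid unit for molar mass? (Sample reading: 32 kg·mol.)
No

molar mass has SI base units: kg / mol
kg·mol does NOT reduce to kg / mol; a valid unit for molar mass would be e.g. kg/mol.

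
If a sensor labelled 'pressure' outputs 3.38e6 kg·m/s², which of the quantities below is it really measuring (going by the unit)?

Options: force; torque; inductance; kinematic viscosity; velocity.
force

pressure should have units dimensionally equivalent to kg / (m * s^2) (e.g. Pa).
The given unit 'kg·m/s²' reduces to kg * m / s^2. Of the listed options, that is the dimensionality of force.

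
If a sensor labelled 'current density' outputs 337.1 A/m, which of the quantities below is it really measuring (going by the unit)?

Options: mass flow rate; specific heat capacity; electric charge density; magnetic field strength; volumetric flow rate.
magnetic field strength

current density should have units dimensionally equivalent to A / m^2 (e.g. A/m²).
The given unit 'A/m' reduces to A / m. Of the listed options, that is the dimensionality of magnetic field strength.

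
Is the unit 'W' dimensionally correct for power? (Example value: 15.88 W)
Yes

power has SI base units: kg * m^2 / s^3
W reduces to the same SI base units, so it is a valid unit for power.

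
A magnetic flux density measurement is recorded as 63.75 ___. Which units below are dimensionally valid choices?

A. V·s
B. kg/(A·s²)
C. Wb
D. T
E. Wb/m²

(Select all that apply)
B, D, E

magnetic flux density has SI base units: kg / (A * s^2)

Checking each option against kg / (A * s^2):
  A. V·s: ✗ does not match
  B. kg/(A·s²): ✓ matches
  C. Wb: ✗ does not match
  D. T: ✓ matches
  E. Wb/m²: ✓ matches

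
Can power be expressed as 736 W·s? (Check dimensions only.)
No

power has SI base units: kg * m^2 / s^3
W·s does NOT reduce to kg * m^2 / s^3; a valid unit for power would be e.g. W.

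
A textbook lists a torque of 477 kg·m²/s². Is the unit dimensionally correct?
Yes

torque has SI base units: kg * m^2 / s^2
kg·m²/s² reduces to the same SI base units, so it is a valid unit for torque.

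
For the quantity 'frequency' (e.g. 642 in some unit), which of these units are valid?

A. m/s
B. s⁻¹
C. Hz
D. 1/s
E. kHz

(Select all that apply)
B, C, D, E

frequency has SI base units: 1 / s

Checking each option against 1 / s:
  A. m/s: ✗ does not match
  B. s⁻¹: ✓ matches
  C. Hz: ✓ matches
  D. 1/s: ✓ matches
  E. kHz: ✓ matches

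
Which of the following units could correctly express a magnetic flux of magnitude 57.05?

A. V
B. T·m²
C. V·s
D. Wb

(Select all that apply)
B, C, D

magnetic flux has SI base units: kg * m^2 / (A * s^2)

Checking each option against kg * m^2 / (A * s^2):
  A. V: ✗ does not match
  B. T·m²: ✓ matches
  C. V·s: ✓ matches
  D. Wb: ✓ matches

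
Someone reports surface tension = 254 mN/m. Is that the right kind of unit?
Yes

surface tension has SI base units: kg / s^2
mN/m reduces to the same SI base units, so it is a valid unit for surface tension.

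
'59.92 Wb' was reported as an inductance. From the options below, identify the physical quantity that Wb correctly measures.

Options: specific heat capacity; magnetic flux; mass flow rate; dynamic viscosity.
magnetic flux

inductance should have units dimensionally equivalent to kg * m^2 / (A^2 * s^2) (e.g. H).
The given unit 'Wb' reduces to kg * m^2 / (A * s^2). Of the listed options, that is the dimensionality of magnetic flux.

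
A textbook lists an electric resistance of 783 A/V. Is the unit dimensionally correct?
No

electric resistance has SI base units: kg * m^2 / (A^2 * s^3)
A/V does NOT reduce to kg * m^2 / (A^2 * s^3); a valid unit for electric resistance would be e.g. Ω.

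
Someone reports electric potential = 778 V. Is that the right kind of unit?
Yes

electric potential has SI base units: kg * m^2 / (A * s^3)
V reduces to the same SI base units, so it is a valid unit for electric potential.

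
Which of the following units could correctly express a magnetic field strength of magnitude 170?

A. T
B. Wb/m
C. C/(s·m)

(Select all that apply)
C

magnetic field strength has SI base units: A / m

Checking each option against A / m:
  A. T: ✗ does not match
  B. Wb/m: ✗ does not match
  C. C/(s·m): ✓ matches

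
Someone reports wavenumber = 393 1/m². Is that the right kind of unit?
No

wavenumber has SI base units: 1 / m
1/m² does NOT reduce to 1 / m; a valid unit for wavenumber would be e.g. 1/m.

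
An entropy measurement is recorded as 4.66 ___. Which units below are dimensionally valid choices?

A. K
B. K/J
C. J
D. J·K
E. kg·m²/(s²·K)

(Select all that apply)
E

entropy has SI base units: kg * m^2 / (s^2 * K)

Checking each option against kg * m^2 / (s^2 * K):
  A. K: ✗ does not match
  B. K/J: ✗ does not match
  C. J: ✗ does not match
  D. J·K: ✗ does not match
  E. kg·m²/(s²·K): ✓ matches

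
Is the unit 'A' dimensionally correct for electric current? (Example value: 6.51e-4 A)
Yes

electric current has SI base units: A
A reduces to the same SI base units, so it is a valid unit for electric current.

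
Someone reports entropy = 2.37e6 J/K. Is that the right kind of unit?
Yes

entropy has SI base units: kg * m^2 / (s^2 * K)
J/K reduces to the same SI base units, so it is a valid unit for entropy.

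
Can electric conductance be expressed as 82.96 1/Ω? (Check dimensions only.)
Yes

electric conductance has SI base units: A^2 * s^3 / (kg * m^2)
1/Ω reduces to the same SI base units, so it is a valid unit for electric conductance.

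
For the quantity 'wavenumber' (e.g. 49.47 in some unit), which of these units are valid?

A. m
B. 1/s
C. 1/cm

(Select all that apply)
C

wavenumber has SI base units: 1 / m

Checking each option against 1 / m:
  A. m: ✗ does not match
  B. 1/s: ✗ does not match
  C. 1/cm: ✓ matches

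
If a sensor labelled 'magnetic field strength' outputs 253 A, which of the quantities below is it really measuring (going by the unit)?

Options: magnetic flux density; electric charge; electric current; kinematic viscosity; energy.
electric current

magnetic field strength should have units dimensionally equivalent to A / m (e.g. A/m).
The given unit 'A' reduces to A. Of the listed options, that is the dimensionality of electric current.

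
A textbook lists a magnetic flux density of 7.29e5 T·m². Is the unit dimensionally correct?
No

magnetic flux density has SI base units: kg / (A * s^2)
T·m² does NOT reduce to kg / (A * s^2); a valid unit for magnetic flux density would be e.g. T.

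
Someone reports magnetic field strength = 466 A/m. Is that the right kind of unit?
Yes

magnetic field strength has SI base units: A / m
A/m reduces to the same SI base units, so it is a valid unit for magnetic field strength.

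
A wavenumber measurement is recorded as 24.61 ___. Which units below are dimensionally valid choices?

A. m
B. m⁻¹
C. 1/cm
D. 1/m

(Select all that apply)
B, C, D

wavenumber has SI base units: 1 / m

Checking each option against 1 / m:
  A. m: ✗ does not match
  B. m⁻¹: ✓ matches
  C. 1/cm: ✓ matches
  D. 1/m: ✓ matches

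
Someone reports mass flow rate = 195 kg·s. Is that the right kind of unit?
No

mass flow rate has SI base units: kg / s
kg·s does NOT reduce to kg / s; a valid unit for mass flow rate would be e.g. kg/s.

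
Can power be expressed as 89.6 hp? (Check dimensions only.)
Yes

power has SI base units: kg * m^2 / s^3
hp reduces to the same SI base units, so it is a valid unit for power.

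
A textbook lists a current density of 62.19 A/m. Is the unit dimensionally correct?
No

current density has SI base units: A / m^2
A/m does NOT reduce to A / m^2; a valid unit for current density would be e.g. A/m².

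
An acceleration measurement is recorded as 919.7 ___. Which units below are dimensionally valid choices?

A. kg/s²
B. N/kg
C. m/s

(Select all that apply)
B

acceleration has SI base units: m / s^2

Checking each option against m / s^2:
  A. kg/s²: ✗ does not match
  B. N/kg: ✓ matches
  C. m/s: ✗ does not match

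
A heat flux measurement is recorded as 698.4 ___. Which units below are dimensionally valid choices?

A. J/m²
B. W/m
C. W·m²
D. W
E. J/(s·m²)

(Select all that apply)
E

heat flux has SI base units: kg / s^3

Checking each option against kg / s^3:
  A. J/m²: ✗ does not match
  B. W/m: ✗ does not match
  C. W·m²: ✗ does not match
  D. W: ✗ does not match
  E. J/(s·m²): ✓ matches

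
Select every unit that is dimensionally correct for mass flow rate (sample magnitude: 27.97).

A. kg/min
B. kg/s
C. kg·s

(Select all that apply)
A, B

mass flow rate has SI base units: kg / s

Checking each option against kg / s:
  A. kg/min: ✓ matches
  B. kg/s: ✓ matches
  C. kg·s: ✗ does not match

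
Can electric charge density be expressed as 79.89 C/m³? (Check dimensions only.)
Yes

electric charge density has SI base units: A * s / m^3
C/m³ reduces to the same SI base units, so it is a valid unit for electric charge density.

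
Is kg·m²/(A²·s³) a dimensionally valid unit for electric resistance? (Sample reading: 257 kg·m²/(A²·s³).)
Yes

electric resistance has SI base units: kg * m^2 / (A^2 * s^3)
kg·m²/(A²·s³) reduces to the same SI base units, so it is a valid unit for electric resistance.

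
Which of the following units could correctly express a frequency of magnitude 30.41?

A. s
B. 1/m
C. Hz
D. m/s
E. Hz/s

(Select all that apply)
C

frequency has SI base units: 1 / s

Checking each option against 1 / s:
  A. s: ✗ does not match
  B. 1/m: ✗ does not match
  C. Hz: ✓ matches
  D. m/s: ✗ does not match
  E. Hz/s: ✗ does not match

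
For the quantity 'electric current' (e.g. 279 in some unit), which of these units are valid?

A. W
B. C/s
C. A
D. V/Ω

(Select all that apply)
B, C, D

electric current has SI base units: A

Checking each option against A:
  A. W: ✗ does not match
  B. C/s: ✓ matches
  C. A: ✓ matches
  D. V/Ω: ✓ matches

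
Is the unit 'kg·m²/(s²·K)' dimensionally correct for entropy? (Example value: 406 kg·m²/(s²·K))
Yes

entropy has SI base units: kg * m^2 / (s^2 * K)
kg·m²/(s²·K) reduces to the same SI base units, so it is a valid unit for entropy.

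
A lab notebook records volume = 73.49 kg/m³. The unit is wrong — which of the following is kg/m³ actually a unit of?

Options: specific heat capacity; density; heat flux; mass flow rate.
density

volume should have units dimensionally equivalent to m^3 (e.g. m³).
The given unit 'kg/m³' reduces to kg / m^3. Of the listed options, that is the dimensionality of density.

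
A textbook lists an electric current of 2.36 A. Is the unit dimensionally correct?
Yes

electric current has SI base units: A
A reduces to the same SI base units, so it is a valid unit for electric current.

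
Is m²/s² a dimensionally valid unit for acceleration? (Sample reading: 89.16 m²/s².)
No

acceleration has SI base units: m / s^2
m²/s² does NOT reduce to m / s^2; a valid unit for acceleration would be e.g. m/s².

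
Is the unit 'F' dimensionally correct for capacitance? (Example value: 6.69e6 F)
Yes

capacitance has SI base units: A^2 * s^4 / (kg * m^2)
F reduces to the same SI base units, so it is a valid unit for capacitance.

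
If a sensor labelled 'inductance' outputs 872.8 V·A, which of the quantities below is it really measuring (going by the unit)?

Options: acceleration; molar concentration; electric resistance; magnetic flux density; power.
power

inductance should have units dimensionally equivalent to kg * m^2 / (A^2 * s^2) (e.g. H).
The given unit 'V·A' reduces to kg * m^2 / s^3. Of the listed options, that is the dimensionality of power.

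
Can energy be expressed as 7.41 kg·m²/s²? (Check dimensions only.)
Yes

energy has SI base units: kg * m^2 / s^2
kg·m²/s² reduces to the same SI base units, so it is a valid unit for energy.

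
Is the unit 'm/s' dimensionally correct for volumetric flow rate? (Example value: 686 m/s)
No

volumetric flow rate has SI base units: m^3 / s
m/s does NOT reduce to m^3 / s; a valid unit for volumetric flow rate would be e.g. m³/s.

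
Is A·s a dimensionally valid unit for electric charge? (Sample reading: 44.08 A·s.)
Yes

electric charge has SI base units: A * s
A·s reduces to the same SI base units, so it is a valid unit for electric charge.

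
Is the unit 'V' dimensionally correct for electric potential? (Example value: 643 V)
Yes

electric potential has SI base units: kg * m^2 / (A * s^3)
V reduces to the same SI base units, so it is a valid unit for electric potential.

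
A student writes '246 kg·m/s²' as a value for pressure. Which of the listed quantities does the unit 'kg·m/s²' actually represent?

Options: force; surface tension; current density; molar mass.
force

pressure should have units dimensionally equivalent to kg / (m * s^2) (e.g. Pa).
The given unit 'kg·m/s²' reduces to kg * m / s^2. Of the listed options, that is the dimensionality of force.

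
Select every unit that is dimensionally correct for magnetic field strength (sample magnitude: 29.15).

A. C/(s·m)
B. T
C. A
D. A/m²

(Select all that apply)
A

magnetic field strength has SI base units: A / m

Checking each option against A / m:
  A. C/(s·m): ✓ matches
  B. T: ✗ does not match
  C. A: ✗ does not match
  D. A/m²: ✗ does not match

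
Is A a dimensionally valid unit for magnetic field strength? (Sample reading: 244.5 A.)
No

magnetic field strength has SI base units: A / m
A does NOT reduce to A / m; a valid unit for magnetic field strength would be e.g. A/m.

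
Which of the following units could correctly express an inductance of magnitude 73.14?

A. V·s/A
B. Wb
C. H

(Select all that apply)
A, C

inductance has SI base units: kg * m^2 / (A^2 * s^2)

Checking each option against kg * m^2 / (A^2 * s^2):
  A. V·s/A: ✓ matches
  B. Wb: ✗ does not match
  C. H: ✓ matches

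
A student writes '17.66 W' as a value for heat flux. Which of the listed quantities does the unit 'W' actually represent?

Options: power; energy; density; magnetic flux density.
power

heat flux should have units dimensionally equivalent to kg / s^3 (e.g. W/m²).
The given unit 'W' reduces to kg * m^2 / s^3. Of the listed options, that is the dimensionality of power.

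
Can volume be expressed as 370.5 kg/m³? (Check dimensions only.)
No

volume has SI base units: m^3
kg/m³ does NOT reduce to m^3; a valid unit for volume would be e.g. m³.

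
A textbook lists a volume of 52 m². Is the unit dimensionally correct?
No

volume has SI base units: m^3
m² does NOT reduce to m^3; a valid unit for volume would be e.g. m³.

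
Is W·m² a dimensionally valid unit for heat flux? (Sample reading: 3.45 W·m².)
No

heat flux has SI base units: kg / s^3
W·m² does NOT reduce to kg / s^3; a valid unit for heat flux would be e.g. W/m².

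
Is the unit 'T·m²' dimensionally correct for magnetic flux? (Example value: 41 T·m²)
Yes

magnetic flux has SI base units: kg * m^2 / (A * s^2)
T·m² reduces to the same SI base units, so it is a valid unit for magnetic flux.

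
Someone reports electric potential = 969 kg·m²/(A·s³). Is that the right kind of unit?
Yes

electric potential has SI base units: kg * m^2 / (A * s^3)
kg·m²/(A·s³) reduces to the same SI base units, so it is a valid unit for electric potential.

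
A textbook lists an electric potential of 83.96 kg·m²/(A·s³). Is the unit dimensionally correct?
Yes

electric potential has SI base units: kg * m^2 / (A * s^3)
kg·m²/(A·s³) reduces to the same SI base units, so it is a valid unit for electric potential.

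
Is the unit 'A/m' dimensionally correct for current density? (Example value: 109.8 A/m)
No

current density has SI base units: A / m^2
A/m does NOT reduce to A / m^2; a valid unit for current density would be e.g. A/m².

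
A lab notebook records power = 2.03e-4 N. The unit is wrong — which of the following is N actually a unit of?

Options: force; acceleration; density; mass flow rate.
force

power should have units dimensionally equivalent to kg * m^2 / s^3 (e.g. W).
The given unit 'N' reduces to kg * m / s^2. Of the listed options, that is the dimensionality of force.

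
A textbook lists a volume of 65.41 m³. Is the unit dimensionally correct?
Yes

volume has SI base units: m^3
m³ reduces to the same SI base units, so it is a valid unit for volume.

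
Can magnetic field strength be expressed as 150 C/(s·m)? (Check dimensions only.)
Yes

magnetic field strength has SI base units: A / m
C/(s·m) reduces to the same SI base units, so it is a valid unit for magnetic field strength.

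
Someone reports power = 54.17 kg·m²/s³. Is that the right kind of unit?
Yes

power has SI base units: kg * m^2 / s^3
kg·m²/s³ reduces to the same SI base units, so it is a valid unit for power.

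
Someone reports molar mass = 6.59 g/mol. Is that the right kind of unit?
Yes

molar mass has SI base units: kg / mol
g/mol reduces to the same SI base units, so it is a valid unit for molar mass.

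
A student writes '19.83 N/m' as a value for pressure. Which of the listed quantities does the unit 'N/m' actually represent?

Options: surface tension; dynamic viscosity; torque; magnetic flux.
surface tension

pressure should have units dimensionally equivalent to kg / (m * s^2) (e.g. Pa).
The given unit 'N/m' reduces to kg / s^2. Of the listed options, that is the dimensionality of surface tension.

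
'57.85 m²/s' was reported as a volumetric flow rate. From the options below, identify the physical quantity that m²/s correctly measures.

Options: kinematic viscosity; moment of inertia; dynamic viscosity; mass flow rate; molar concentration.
kinematic viscosity

volumetric flow rate should have units dimensionally equivalent to m^3 / s (e.g. m³/s).
The given unit 'm²/s' reduces to m^2 / s. Of the listed options, that is the dimensionality of kinematic viscosity.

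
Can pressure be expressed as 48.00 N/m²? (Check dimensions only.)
Yes

pressure has SI base units: kg / (m * s^2)
N/m² reduces to the same SI base units, so it is a valid unit for pressure.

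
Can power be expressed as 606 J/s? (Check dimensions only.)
Yes

power has SI base units: kg * m^2 / s^3
J/s reduces to the same SI base units, so it is a valid unit for power.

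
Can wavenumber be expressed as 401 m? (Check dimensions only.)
No

wavenumber has SI base units: 1 / m
m does NOT reduce to 1 / m; a valid unit for wavenumber would be e.g. 1/m.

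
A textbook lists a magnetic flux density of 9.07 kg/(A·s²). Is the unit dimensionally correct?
Yes

magnetic flux density has SI base units: kg / (A * s^2)
kg/(A·s²) reduces to the same SI base units, so it is a valid unit for magnetic flux density.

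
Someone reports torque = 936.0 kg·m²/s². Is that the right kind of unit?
Yes

torque has SI base units: kg * m^2 / s^2
kg·m²/s² reduces to the same SI base units, so it is a valid unit for torque.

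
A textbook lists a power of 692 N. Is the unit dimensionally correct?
No

power has SI base units: kg * m^2 / s^3
N does NOT reduce to kg * m^2 / s^3; a valid unit for power would be e.g. W.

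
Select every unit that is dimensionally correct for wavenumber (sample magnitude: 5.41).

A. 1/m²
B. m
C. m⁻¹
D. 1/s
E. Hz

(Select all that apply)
C

wavenumber has SI base units: 1 / m

Checking each option against 1 / m:
  A. 1/m²: ✗ does not match
  B. m: ✗ does not match
  C. m⁻¹: ✓ matches
  D. 1/s: ✗ does not match
  E. Hz: ✗ does not match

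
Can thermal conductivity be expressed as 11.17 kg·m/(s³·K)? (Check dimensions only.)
Yes

thermal conductivity has SI base units: kg * m / (s^3 * K)
kg·m/(s³·K) reduces to the same SI base units, so it is a valid unit for thermal conductivity.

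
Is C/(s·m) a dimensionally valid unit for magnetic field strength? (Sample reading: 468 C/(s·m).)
Yes

magnetic field strength has SI base units: A / m
C/(s·m) reduces to the same SI base units, so it is a valid unit for magnetic field strength.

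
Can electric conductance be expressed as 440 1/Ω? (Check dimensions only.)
Yes

electric conductance has SI base units: A^2 * s^3 / (kg * m^2)
1/Ω reduces to the same SI base units, so it is a valid unit for electric conductance.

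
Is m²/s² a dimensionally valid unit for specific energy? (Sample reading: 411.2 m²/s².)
Yes

specific energy has SI base units: m^2 / s^2
m²/s² reduces to the same SI base units, so it is a valid unit for specific energy.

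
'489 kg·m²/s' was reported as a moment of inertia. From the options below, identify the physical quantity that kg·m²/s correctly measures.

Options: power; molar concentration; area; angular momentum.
angular momentum

moment of inertia should have units dimensionally equivalent to kg * m^2 (e.g. kg·m²).
The given unit 'kg·m²/s' reduces to kg * m^2 / s. Of the listed options, that is the dimensionality of angular momentum.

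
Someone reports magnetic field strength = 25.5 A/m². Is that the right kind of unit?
No

magnetic field strength has SI base units: A / m
A/m² does NOT reduce to A / m; a valid unit for magnetic field strength would be e.g. A/m.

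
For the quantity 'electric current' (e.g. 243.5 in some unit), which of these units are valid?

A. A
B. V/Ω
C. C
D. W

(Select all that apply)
A, B

electric current has SI base units: A

Checking each option against A:
  A. A: ✓ matches
  B. V/Ω: ✓ matches
  C. C: ✗ does not match
  D. W: ✗ does not match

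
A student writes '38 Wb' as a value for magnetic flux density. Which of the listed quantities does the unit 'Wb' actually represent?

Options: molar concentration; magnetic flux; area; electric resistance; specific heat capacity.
magnetic flux

magnetic flux density should have units dimensionally equivalent to kg / (A * s^2) (e.g. T).
The given unit 'Wb' reduces to kg * m^2 / (A * s^2). Of the listed options, that is the dimensionality of magnetic flux.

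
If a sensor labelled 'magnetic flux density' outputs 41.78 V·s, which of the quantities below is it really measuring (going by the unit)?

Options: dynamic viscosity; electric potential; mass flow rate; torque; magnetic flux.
magnetic flux

magnetic flux density should have units dimensionally equivalent to kg / (A * s^2) (e.g. T).
The given unit 'V·s' reduces to kg * m^2 / (A * s^2). Of the listed options, that is the dimensionality of magnetic flux.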